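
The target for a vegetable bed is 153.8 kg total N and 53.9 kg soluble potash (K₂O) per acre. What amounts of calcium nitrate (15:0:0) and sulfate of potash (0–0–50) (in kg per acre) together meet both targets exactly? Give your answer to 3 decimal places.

Per-acre balance (a = calcium nitrate, b = sulfate of potash):
N: 0.15·a + 0·b = 153.8
K₂O: 0·a + 0.5·b = 53.9
Solving simultaneously: a = 1025.3333, b = 107.8.

1025.333 kg calcium nitrate, 107.800 kg sulfate of potash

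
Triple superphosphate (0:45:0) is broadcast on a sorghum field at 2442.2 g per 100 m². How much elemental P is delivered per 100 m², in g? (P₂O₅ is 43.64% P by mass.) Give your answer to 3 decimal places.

479.599 g P per hundred sq m

P₂O₅ per 100 m² = 2442.2 × 45% = 1098.99 g.
Elemental P = 1098.99 × 0.4364 = 479.5992 g per 100 m².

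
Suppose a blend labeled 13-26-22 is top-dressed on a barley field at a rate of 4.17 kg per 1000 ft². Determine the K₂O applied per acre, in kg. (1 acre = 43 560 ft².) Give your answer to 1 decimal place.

40.0 kg K₂O per acre

K₂O per 1000 ft² = 4.17 × 22% = 0.9174 kg.
Convert to per acre: 0.9174 × 43.56 = 39.9619 kg.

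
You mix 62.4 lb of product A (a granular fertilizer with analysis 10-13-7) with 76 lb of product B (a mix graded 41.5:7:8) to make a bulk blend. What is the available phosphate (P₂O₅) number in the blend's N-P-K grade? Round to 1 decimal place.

Total mass = 62.4 + 76 = 138.4 lb.
P₂O₅ mass = 13%×62.4 + 7%×76 = 13.432 lb.
% P₂O₅ = 13.432 / 138.4 = 9.7052%.

9.7% P₂O₅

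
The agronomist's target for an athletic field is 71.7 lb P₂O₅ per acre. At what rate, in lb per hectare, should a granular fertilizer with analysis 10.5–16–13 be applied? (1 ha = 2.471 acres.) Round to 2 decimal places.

Product per acre = 71.7 / 16% = 448.125 lb.
Convert to per hectare: 448.125 × 2.471 = 1107.317 lb.

1107.32 lb of product per hectare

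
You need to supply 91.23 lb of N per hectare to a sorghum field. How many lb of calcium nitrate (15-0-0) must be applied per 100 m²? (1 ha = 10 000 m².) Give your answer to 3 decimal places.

Product per hectare = 91.23 / 15% = 608.2 lb.
Convert to per 100 m²: 608.2 × 0.01 = 6.082 lb.

6.082 lb of product per hundred sq m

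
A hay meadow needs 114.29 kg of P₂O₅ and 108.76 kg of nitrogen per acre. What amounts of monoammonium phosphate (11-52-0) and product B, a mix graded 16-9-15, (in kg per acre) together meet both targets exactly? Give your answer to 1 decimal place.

115.9 kg monoammonium phosphate, 600.0 kg product B

Let a = kg of monoammonium phosphate, b = kg of product B (per acre).
P₂O₅: 0.52·a + 0.09·b = 114.29
N: 0.11·a + 0.16·b = 108.76
Eliminate b: (row1) − 0.09/0.16·(row2) → 0.458125·a = 53.1125, so a = 115.935.
Then b = (108.76 − 0.11·115.935) / 0.16 = 600.045.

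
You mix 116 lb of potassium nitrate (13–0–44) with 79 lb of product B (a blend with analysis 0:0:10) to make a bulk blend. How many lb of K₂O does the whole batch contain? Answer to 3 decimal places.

K₂O mass = 44%×116 + 10%×79 = 58.94 lb.

58.940 lb K₂O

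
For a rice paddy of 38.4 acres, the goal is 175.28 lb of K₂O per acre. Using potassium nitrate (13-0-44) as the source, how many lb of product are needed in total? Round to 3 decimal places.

Product per acre = 175.28 / 44% = 398.364 lb.
Total product = 398.364 × 38.4 = 15297.1636 lb.

15297.164 lb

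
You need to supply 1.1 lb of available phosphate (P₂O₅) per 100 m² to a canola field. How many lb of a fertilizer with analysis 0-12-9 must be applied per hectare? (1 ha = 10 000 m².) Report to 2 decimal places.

Product per 100 m² = 1.1 / 12% = 9.16667 lb.
Convert to per hectare: 9.16667 × 100 = 916.667 lb.

916.67 lb of product per hectare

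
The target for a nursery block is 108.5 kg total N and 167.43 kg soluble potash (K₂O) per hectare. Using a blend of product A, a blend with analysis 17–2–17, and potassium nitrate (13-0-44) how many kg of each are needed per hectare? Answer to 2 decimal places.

492.87 kg product A, 190.10 kg potassium nitrate

Let a = kg of product A, b = kg of potassium nitrate (per hectare).
N: 0.17·a + 0.13·b = 108.5
K₂O: 0.17·a + 0.44·b = 167.43
Eliminate a: (row1) − 0.17/0.17·(row2) → -0.31·b = -58.93, so b = 190.097.
Back-substitute: a = (108.5 − 0.13·190.097) / 0.17 = 492.867.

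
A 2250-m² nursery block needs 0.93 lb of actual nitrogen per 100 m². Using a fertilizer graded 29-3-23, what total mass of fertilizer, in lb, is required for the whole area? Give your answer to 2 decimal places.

Product per 100 m² = 0.93 / 29% = 3.2069 lb.
Total product = 3.2069 × 2250 / 100 = 72.1552 lb.

72.16 lb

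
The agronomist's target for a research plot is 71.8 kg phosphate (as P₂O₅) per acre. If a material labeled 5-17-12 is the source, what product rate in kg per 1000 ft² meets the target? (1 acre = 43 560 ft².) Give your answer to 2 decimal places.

Product per acre = 71.8 / 17% = 422.353 kg.
Convert to per 1000 ft²: 422.353 × 0.0229568 = 9.69589 kg.

9.70 kg of product per thousand sq ft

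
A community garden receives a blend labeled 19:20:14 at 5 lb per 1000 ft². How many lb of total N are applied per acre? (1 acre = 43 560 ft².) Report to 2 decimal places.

nitrogen per 1000 ft² = 5 × 19% = 0.95 lb.
Convert to per acre: 0.95 × 43.56 = 41.382 lb.

41.38 lb N per acre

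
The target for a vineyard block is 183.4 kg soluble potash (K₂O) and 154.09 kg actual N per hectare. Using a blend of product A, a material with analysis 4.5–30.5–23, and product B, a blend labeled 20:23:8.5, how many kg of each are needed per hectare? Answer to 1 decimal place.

Let a = kg of product A, b = kg of product B (per hectare).
K₂O: 0.23·a + 0.085·b = 183.4
N: 0.045·a + 0.2·b = 154.09
Solving simultaneously: a = 559.155, b = 644.64.

559.2 kg product A, 644.6 kg product B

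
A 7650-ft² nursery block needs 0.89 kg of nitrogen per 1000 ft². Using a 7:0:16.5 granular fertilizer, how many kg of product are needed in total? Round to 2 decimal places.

Product per 1000 ft² = 0.89 / 7% = 12.7143 kg.
Total product = 12.7143 × 7650 / 1000 = 97.2643 kg.

97.26 kg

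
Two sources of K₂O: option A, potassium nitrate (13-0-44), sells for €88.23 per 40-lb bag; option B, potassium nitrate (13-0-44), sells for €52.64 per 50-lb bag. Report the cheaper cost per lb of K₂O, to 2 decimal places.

€2.39 per lb K₂O (option B)

option A: K₂O per bag = 40 × 44% = 17.6 lb; cost = 88.23 / 17.6 = €5.0131/lb K₂O.
option B: K₂O per bag = 50 × 44% = 22 lb; cost = 52.64 / 22 = €2.3927/lb K₂O.
option B is cheaper.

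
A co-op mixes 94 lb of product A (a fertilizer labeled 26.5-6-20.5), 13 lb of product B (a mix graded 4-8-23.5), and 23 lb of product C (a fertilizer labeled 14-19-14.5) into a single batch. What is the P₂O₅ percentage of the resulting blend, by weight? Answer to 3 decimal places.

8.500% P₂O₅

Total mass = 94 + 13 + 23 = 130 lb.
P₂O₅ mass = 6%×94 + 8%×13 + 19%×23 = 11.05 lb.
% P₂O₅ = 11.05 / 130 = 8.5%.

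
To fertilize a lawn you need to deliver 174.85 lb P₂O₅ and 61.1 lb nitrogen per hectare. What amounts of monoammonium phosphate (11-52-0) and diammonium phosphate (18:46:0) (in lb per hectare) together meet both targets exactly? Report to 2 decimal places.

Let a = lb of monoammonium phosphate, b = lb of diammonium phosphate (per hectare).
P₂O₅: 0.52·a + 0.46·b = 174.85
N: 0.11·a + 0.18·b = 61.1
Eliminate a: (row1) − 0.52/0.11·(row2) → -0.390909·b = -113.986, so b = 291.593.
Back-substitute: a = (174.85 − 0.46·291.593) / 0.52 = 78.3023.

78.30 lb monoammonium phosphate, 291.59 lb diammonium phosphate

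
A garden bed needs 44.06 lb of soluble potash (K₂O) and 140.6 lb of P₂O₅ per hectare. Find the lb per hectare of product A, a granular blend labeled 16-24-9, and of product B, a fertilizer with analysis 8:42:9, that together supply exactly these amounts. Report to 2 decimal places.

361.19 lb product A, 128.37 lb product B

With a, b = lb per hectare of product A and product B:
K₂O: 0.09·a + 0.09·b = 44.06
P₂O₅: 0.24·a + 0.42·b = 140.6
Eliminate b: (row1) − 0.09/0.42·(row2) → 0.0385714·a = 13.9314, so a = 361.185.
Then b = (140.6 − 0.24·361.185) / 0.42 = 128.3704.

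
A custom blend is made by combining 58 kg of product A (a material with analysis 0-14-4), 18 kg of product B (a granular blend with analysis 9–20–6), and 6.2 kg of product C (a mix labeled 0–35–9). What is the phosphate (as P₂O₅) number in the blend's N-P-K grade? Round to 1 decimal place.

16.9% P₂O₅

Total mass = 58 + 18 + 6.2 = 82.2 kg.
P₂O₅ mass = 14%×58 + 20%×18 + 35%×6.2 = 13.89 kg.
% P₂O₅ = 13.89 / 82.2 = 16.8978%.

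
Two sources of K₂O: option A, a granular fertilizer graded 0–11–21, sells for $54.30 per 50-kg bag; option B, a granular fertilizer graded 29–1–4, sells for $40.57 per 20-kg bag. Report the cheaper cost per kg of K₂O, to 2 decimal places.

$5.17 per kg K₂O (option A)

option A: K₂O per bag = 50 × 21% = 10.5 kg; cost = 54.30 / 10.5 = $5.1714/kg K₂O.
option B: K₂O per bag = 20 × 4% = 0.8 kg; cost = 40.57 / 0.8 = $50.7125/kg K₂O.
option A is cheaper.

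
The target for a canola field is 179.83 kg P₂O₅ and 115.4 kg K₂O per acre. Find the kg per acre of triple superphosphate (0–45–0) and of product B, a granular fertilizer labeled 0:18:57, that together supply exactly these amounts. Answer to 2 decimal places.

With a, b = kg per acre of triple superphosphate and product B:
P₂O₅: 0.45·a + 0.18·b = 179.83
K₂O: 0·a + 0.57·b = 115.4
Solving simultaneously: a = 318.6398, b = 202.456.

318.64 kg triple superphosphate, 202.46 kg product B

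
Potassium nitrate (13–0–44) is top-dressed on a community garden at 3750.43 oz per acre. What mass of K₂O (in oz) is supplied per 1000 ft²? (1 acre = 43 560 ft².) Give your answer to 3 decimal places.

37.883 oz K₂O per thousand sq ft

K₂O per acre = 3750.43 × 44% = 1650.19 oz.
Convert to per 1000 ft²: 1650.19 × 0.0229568 = 37.8831 oz.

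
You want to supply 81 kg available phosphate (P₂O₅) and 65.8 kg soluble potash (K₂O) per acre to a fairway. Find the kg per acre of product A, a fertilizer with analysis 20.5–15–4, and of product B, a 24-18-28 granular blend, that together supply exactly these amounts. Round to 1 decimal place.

Let a = kg of product A, b = kg of product B (per acre).
P₂O₅: 0.15·a + 0.18·b = 81
K₂O: 0.04·a + 0.28·b = 65.8
Solving simultaneously: a = 311.379, b = 190.517.

311.4 kg product A, 190.5 kg product B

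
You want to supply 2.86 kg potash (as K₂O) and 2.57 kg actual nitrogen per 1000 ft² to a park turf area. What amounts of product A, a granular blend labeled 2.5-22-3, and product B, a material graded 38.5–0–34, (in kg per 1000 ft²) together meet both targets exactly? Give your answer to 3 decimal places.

74.525 kg product A, 1.836 kg product B

Let a = kg of product A, b = kg of product B (per 1000 ft²).
K₂O: 0.03·a + 0.34·b = 2.86
N: 0.025·a + 0.385·b = 2.57
Eliminate a: (row1) − 0.03/0.025·(row2) → -0.122·b = -0.224, so b = 1.83607.
Back-substitute: a = (2.86 − 0.34·1.83607) / 0.03 = 74.5246.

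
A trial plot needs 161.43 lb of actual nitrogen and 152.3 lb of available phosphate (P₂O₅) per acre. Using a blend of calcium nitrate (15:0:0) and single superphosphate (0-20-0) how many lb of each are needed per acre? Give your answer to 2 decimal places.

1076.20 lb calcium nitrate, 761.50 lb single superphosphate

Per-acre balance (a = calcium nitrate, b = single superphosphate):
N: 0.15·a + 0·b = 161.43
P₂O₅: 0·a + 0.2·b = 152.3
Solving simultaneously: a = 1076.2, b = 761.5.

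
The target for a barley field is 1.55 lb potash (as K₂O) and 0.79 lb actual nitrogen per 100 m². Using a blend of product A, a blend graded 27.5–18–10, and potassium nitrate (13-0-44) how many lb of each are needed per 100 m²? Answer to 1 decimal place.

Per-100 m² balance (a = product A, b = potassium nitrate):
K₂O: 0.1·a + 0.44·b = 1.55
N: 0.275·a + 0.13·b = 0.79
Solving simultaneously: a = 1.35278, b = 3.21528.

1.4 lb product A, 3.2 lb potassium nitrate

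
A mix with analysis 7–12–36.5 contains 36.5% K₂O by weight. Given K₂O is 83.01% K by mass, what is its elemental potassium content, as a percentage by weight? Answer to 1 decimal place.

30.3% K

%K = 36.5 × 0.8301 = 30.2986%.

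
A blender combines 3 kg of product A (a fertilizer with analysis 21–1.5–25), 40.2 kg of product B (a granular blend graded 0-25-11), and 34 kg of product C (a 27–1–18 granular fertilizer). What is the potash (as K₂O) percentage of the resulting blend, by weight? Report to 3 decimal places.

Total mass = 3 + 40.2 + 34 = 77.2 kg.
K₂O mass = 25%×3 + 11%×40.2 + 18%×34 = 11.292 kg.
% K₂O = 11.292 / 77.2 = 14.6269%.

14.627% K₂O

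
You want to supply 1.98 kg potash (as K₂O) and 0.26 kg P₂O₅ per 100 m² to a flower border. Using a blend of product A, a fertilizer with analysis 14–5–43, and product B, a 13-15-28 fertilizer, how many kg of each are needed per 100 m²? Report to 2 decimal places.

Per-100 m² balance (a = product A, b = product B):
K₂O: 0.43·a + 0.28·b = 1.98
P₂O₅: 0.05·a + 0.15·b = 0.26
Solving simultaneously: a = 4.4396, b = 0.253465.

4.44 kg product A, 0.25 kg product B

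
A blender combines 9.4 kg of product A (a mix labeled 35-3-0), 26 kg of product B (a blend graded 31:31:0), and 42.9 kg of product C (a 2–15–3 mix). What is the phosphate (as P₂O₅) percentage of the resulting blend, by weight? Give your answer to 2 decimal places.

18.87% P₂O₅

Total mass = 9.4 + 26 + 42.9 = 78.3 kg.
P₂O₅ mass = 3%×9.4 + 31%×26 + 15%×42.9 = 14.777 kg.
% P₂O₅ = 14.777 / 78.3 = 18.8723%.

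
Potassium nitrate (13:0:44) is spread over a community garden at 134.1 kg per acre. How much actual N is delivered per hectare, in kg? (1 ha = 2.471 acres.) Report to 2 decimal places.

nitrogen per acre = 134.1 × 13% = 17.433 kg.
Convert to per hectare: 17.433 × 2.471 = 43.0769 kg.

43.08 kg N per hectare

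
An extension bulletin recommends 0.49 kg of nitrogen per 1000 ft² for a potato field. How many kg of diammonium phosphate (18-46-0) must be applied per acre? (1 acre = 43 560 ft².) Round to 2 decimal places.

118.58 kg of product per acre

Product per 1000 ft² = 0.49 / 18% = 2.72222 kg.
Convert to per acre: 2.72222 × 43.56 = 118.58 kg.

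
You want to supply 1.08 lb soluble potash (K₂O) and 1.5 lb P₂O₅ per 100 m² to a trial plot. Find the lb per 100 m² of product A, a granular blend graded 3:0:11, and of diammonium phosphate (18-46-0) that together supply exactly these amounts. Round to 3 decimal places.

9.818 lb product A, 3.261 lb diammonium phosphate

Let a = lb of product A, b = lb of diammonium phosphate (per 100 m²).
K₂O: 0.11·a + 0·b = 1.08
P₂O₅: 0·a + 0.46·b = 1.5
Solving simultaneously: a = 9.81818, b = 3.26087.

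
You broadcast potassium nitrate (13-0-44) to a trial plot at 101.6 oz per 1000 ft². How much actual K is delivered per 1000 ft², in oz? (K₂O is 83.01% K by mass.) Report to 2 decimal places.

37.11 oz K per thousand sq ft

K₂O per 1000 ft² = 101.6 × 44% = 44.704 oz.
Elemental K = 44.704 × 0.8301 = 37.1088 oz per 1000 ft².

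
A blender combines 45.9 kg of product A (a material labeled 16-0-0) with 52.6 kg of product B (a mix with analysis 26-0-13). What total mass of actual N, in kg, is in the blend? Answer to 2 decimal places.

N mass = 16%×45.9 + 26%×52.6 = 21.02 kg.

21.02 kg N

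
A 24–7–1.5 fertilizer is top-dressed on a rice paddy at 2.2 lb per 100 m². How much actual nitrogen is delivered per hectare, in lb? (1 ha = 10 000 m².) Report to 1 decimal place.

52.8 lb N per hectare

nitrogen per 100 m² = 2.2 × 24% = 0.528 lb.
Convert to per hectare: 0.528 × 100 = 52.8 lb.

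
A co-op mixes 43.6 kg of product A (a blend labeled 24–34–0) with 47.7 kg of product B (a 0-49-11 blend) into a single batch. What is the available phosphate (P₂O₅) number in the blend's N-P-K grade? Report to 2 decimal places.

41.84% P₂O₅

Total mass = 43.6 + 47.7 = 91.3 kg.
P₂O₅ mass = 34%×43.6 + 49%×47.7 = 38.197 kg.
% P₂O₅ = 38.197 / 91.3 = 41.8368%.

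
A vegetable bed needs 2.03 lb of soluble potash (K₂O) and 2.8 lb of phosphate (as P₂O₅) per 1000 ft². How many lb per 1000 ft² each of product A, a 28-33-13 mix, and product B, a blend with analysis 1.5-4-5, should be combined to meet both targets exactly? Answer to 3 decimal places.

5.204 lb product A, 27.071 lb product B

With a, b = lb per 1000 ft² of product A and product B:
K₂O: 0.13·a + 0.05·b = 2.03
P₂O₅: 0.33·a + 0.04·b = 2.8
Eliminate a: (row1) − 0.13/0.33·(row2) → 0.0342424·b = 0.92697, so b = 27.0708.
Back-substitute: a = (2.03 − 0.05·27.0708) / 0.13 = 5.20354.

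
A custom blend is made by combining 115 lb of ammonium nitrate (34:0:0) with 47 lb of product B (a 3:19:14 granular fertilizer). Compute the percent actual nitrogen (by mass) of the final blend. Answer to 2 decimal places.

Total mass = 115 + 47 = 162 lb.
N mass = 34%×115 + 3%×47 = 40.51 lb.
% N = 40.51 / 162 = 25.0062%.

25.01% N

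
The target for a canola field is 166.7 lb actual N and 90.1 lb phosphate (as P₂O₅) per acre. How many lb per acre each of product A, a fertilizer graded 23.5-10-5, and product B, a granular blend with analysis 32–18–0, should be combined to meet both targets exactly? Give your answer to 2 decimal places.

113.98 lb product A, 437.23 lb product B

With a, b = lb per acre of product A and product B:
N: 0.235·a + 0.32·b = 166.7
P₂O₅: 0.1·a + 0.18·b = 90.1
Eliminate a: (row1) − 0.235/0.1·(row2) → -0.103·b = -45.035, so b = 437.233.
Back-substitute: a = (166.7 − 0.32·437.233) / 0.235 = 113.981.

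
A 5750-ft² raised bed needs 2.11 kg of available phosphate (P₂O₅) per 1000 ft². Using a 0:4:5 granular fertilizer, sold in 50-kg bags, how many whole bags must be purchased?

7 bags

Product per 1000 ft² = 2.11 / 4% = 52.75 kg.
Total product = 52.75 × 5750 / 1000 = 303.312 kg.
Bags = ⌈303.312 / 50⌉ = 7.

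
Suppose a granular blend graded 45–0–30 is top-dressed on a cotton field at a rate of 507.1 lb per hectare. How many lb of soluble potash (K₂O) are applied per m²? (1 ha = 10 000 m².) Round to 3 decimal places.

0.015 lb K₂O per sq m

K₂O per hectare = 507.1 × 30% = 152.13 lb.
Convert to per m²: 152.13 × 0.0001 = 0.015213 lb.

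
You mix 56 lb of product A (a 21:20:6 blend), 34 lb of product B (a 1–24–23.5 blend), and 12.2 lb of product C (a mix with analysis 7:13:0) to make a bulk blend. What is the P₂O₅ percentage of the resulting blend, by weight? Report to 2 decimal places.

Total mass = 56 + 34 + 12.2 = 102.2 lb.
P₂O₅ mass = 20%×56 + 24%×34 + 13%×12.2 = 20.946 lb.
% P₂O₅ = 20.946 / 102.2 = 20.4951%.

20.50% P₂O₅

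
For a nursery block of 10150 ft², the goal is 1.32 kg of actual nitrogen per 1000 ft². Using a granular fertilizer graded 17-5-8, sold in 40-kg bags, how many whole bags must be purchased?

Product per 1000 ft² = 1.32 / 17% = 7.76471 kg.
Total product = 7.76471 × 10150 / 1000 = 78.8118 kg.
Bags = ⌈78.8118 / 40⌉ = 2.

2 bags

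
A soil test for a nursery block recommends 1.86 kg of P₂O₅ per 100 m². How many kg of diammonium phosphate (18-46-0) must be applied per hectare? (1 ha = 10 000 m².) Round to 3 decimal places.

404.348 kg of product per hectare

Product per 100 m² = 1.86 / 46% = 4.04348 kg.
Convert to per hectare: 4.04348 × 100 = 404.3478 kg.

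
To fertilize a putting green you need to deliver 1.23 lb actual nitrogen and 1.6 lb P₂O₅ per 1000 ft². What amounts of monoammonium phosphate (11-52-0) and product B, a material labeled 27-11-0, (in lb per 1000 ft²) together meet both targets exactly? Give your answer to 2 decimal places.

Let a = lb of monoammonium phosphate, b = lb of product B (per 1000 ft²).
N: 0.11·a + 0.27·b = 1.23
P₂O₅: 0.52·a + 0.11·b = 1.6
From row1: a = (1.23 − 0.27·b) / 0.11.
Into row2: 0.52·(1.23 − 0.27·b)/0.11 + 0.11·b = 1.6 → b = 3.61341, a = 2.31255.

2.31 lb monoammonium phosphate, 3.61 lb product B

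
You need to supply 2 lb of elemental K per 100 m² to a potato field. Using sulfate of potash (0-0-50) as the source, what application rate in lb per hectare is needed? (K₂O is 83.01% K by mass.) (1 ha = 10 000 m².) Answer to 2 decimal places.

481.87 lb of product per hectare

As K₂O: 2 / 0.8301 = 2.40935 lb per 100 m².
Product per 100 m² = 2.40935 / 50% = 4.8187 lb.
Convert to per hectare: 4.8187 × 100 = 481.8697 lb.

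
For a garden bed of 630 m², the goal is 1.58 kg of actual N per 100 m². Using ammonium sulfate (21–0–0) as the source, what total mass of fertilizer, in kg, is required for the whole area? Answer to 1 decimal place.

Product per 100 m² = 1.58 / 21% = 7.52381 kg.
Total product = 7.52381 × 630 / 100 = 47.4 kg.

47.4 kg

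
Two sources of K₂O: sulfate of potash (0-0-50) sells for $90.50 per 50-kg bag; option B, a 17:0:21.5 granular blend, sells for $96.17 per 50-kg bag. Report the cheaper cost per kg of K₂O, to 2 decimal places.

$3.62 per kg K₂O (sulfate of potash)

sulfate of potash: K₂O per bag = 50 × 50% = 25 kg; cost = 90.50 / 25 = $3.6200/kg K₂O.
option B: K₂O per bag = 50 × 21.5% = 10.75 kg; cost = 96.17 / 10.75 = $8.9460/kg K₂O.
sulfate of potash is cheaper.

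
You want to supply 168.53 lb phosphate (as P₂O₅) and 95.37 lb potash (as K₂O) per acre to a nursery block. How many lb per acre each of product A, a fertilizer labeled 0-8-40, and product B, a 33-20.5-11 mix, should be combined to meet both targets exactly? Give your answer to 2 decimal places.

Per-acre balance (a = product A, b = product B):
P₂O₅: 0.08·a + 0.205·b = 168.53
K₂O: 0.4·a + 0.11·b = 95.37
From row1: a = (168.53 − 0.205·b) / 0.08.
Into row2: 0.4·(168.53 − 0.205·b)/0.08 + 0.11·b = 95.37 → b = 816.699, a = 13.8327.

13.83 lb product A, 816.70 lb product B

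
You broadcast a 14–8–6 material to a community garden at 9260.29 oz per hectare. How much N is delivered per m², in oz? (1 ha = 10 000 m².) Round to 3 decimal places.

0.130 oz N per sq m

nitrogen per hectare = 9260.29 × 14% = 1296.44 oz.
Convert to per m²: 1296.44 × 0.0001 = 0.129644 oz.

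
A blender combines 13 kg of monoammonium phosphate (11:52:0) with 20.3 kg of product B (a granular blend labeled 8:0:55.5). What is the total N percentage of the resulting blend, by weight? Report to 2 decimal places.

Total mass = 13 + 20.3 = 33.3 kg.
N mass = 11%×13 + 8%×20.3 = 3.054 kg.
% N = 3.054 / 33.3 = 9.17117%.

9.17% N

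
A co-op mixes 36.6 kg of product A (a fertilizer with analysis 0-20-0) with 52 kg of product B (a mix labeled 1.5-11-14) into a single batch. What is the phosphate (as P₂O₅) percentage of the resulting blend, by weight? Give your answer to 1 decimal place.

14.7% P₂O₅

Total mass = 36.6 + 52 = 88.6 kg.
P₂O₅ mass = 20%×36.6 + 11%×52 = 13.04 kg.
% P₂O₅ = 13.04 / 88.6 = 14.7178%.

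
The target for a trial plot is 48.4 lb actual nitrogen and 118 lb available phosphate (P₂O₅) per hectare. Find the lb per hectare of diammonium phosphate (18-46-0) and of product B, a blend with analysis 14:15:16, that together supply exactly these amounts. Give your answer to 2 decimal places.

247.59 lb diammonium phosphate, 27.38 lb product B

With a, b = lb per hectare of diammonium phosphate and product B:
N: 0.18·a + 0.14·b = 48.4
P₂O₅: 0.46·a + 0.15·b = 118
Eliminate b: (row1) − 0.14/0.15·(row2) → -0.249333·a = -61.7333, so a = 247.594.
Then b = (118 − 0.46·247.594) / 0.15 = 27.3797.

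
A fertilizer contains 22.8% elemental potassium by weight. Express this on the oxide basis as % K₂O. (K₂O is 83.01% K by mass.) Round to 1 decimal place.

%K₂O = 22.8 / 0.8301 = 27.4666%.

27.5% K₂O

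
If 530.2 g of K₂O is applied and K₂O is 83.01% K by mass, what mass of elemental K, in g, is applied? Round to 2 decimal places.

K = 530.2 × 0.8301 = 440.119 g.

440.12 g K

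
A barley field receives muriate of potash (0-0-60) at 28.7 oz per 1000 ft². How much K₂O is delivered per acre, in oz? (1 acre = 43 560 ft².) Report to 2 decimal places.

K₂O per 1000 ft² = 28.7 × 60% = 17.22 oz.
Convert to per acre: 17.22 × 43.56 = 750.103 oz.

750.10 oz K₂O per acre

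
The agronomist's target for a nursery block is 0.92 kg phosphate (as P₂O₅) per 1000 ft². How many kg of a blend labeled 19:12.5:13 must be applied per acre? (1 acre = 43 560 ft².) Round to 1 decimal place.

320.6 kg of product per acre

Product per 1000 ft² = 0.92 / 12.5% = 7.36 kg.
Convert to per acre: 7.36 × 43.56 = 320.602 kg.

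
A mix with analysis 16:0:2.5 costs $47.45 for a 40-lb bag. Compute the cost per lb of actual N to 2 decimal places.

$7.41 per lb N

N in bag = 40 × 16% = 6.4 lb.
Cost per lb N = $47.45 / 6.4 = $7.4141.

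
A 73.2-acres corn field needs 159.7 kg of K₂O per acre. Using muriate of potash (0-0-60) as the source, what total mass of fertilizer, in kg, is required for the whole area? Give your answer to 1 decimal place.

19483.4 kg

Product per acre = 159.7 / 60% = 266.167 kg.
Total product = 266.167 × 73.2 = 19483.4 kg.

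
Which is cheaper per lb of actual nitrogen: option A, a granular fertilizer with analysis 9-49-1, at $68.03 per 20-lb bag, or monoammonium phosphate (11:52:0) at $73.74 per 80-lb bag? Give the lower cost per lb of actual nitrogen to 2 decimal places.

option A: N per bag = 20 × 9% = 1.8 lb; cost = 68.03 / 1.8 = $37.7944/lb N.
monoammonium phosphate: N per bag = 80 × 11% = 8.8 lb; cost = 73.74 / 8.8 = $8.3795/lb N.
monoammonium phosphate is cheaper.

$8.38 per lb N (monoammonium phosphate)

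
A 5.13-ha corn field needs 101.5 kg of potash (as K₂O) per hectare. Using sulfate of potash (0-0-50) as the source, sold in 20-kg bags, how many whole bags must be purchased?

Product per hectare = 101.5 / 50% = 203 kg.
Total product = 203 × 5.13 = 1041.39 kg.
Bags = ⌈1041.39 / 20⌉ = 53.

53 bags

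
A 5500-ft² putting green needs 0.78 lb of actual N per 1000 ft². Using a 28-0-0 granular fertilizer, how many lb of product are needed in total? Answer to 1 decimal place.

Product per 1000 ft² = 0.78 / 28% = 2.78571 lb.
Total product = 2.78571 × 5500 / 1000 = 15.3214 lb.

15.3 lb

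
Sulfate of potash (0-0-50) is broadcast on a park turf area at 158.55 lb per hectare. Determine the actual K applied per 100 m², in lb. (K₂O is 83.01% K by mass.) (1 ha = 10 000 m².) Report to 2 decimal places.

K₂O per hectare = 158.55 × 50% = 79.275 lb.
Elemental K = 79.275 × 0.8301 = 65.8062 lb per hectare.
Convert to per 100 m²: 65.8062 × 0.01 = 0.658062 lb.

0.66 lb K per hundred sq m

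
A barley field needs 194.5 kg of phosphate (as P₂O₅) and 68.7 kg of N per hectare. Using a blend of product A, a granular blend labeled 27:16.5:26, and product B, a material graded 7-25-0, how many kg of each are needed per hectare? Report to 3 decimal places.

63.628 kg product A, 736.005 kg product B

Let a = kg of product A, b = kg of product B (per hectare).
P₂O₅: 0.165·a + 0.25·b = 194.5
N: 0.27·a + 0.07·b = 68.7
Eliminate a: (row1) − 0.165/0.27·(row2) → 0.207222·b = 152.517, so b = 736.0054.
Back-substitute: a = (194.5 − 0.25·736.0054) / 0.165 = 63.6282.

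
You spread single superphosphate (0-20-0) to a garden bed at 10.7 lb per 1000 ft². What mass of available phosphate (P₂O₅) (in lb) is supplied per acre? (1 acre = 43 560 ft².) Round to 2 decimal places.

P₂O₅ per 1000 ft² = 10.7 × 20% = 2.14 lb.
Convert to per acre: 2.14 × 43.56 = 93.2184 lb.

93.22 lb P₂O₅ per acre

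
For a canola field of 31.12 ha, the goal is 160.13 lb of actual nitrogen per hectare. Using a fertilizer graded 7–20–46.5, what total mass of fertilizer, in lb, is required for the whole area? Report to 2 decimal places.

71189.22 lb

Product per hectare = 160.13 / 7% = 2287.57 lb.
Total product = 2287.57 × 31.12 = 71189.223 lb.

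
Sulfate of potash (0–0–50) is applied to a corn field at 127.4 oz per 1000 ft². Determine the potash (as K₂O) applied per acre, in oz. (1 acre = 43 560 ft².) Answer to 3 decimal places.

K₂O per 1000 ft² = 127.4 × 50% = 63.7 oz.
Convert to per acre: 63.7 × 43.56 = 2774.772 oz.

2774.772 oz K₂O per acre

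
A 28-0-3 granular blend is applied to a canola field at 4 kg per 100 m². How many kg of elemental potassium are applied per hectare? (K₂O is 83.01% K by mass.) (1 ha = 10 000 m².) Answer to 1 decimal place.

K₂O per 100 m² = 4 × 3% = 0.12 kg.
Elemental K = 0.12 × 0.8301 = 0.099612 kg per 100 m².
Convert to per hectare: 0.099612 × 100 = 9.9612 kg.

10.0 kg K per hectare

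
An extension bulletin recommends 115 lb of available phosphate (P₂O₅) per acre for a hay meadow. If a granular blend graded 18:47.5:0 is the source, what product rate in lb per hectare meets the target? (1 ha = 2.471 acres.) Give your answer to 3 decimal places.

598.242 lb of product per hectare

Product per acre = 115 / 47.5% = 242.105 lb.
Convert to per hectare: 242.105 × 2.471 = 598.2421 lb.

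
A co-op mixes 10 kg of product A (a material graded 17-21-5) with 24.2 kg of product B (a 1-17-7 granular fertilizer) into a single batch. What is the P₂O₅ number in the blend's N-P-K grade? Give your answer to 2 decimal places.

Total mass = 10 + 24.2 = 34.2 kg.
P₂O₅ mass = 21%×10 + 17%×24.2 = 6.214 kg.
% P₂O₅ = 6.214 / 34.2 = 18.1696%.

18.17% P₂O₅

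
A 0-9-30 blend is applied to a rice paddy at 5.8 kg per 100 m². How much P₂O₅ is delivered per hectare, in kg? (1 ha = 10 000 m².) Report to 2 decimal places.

52.20 kg P₂O₅ per hectare

P₂O₅ per 100 m² = 5.8 × 9% = 0.522 kg.
Convert to per hectare: 0.522 × 100 = 52.2 kg.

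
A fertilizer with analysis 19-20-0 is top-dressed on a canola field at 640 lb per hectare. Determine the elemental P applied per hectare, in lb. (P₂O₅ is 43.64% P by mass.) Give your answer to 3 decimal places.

P₂O₅ per hectare = 640 × 20% = 128 lb.
Elemental P = 128 × 0.4364 = 55.8592 lb per hectare.

55.859 lb P per hectare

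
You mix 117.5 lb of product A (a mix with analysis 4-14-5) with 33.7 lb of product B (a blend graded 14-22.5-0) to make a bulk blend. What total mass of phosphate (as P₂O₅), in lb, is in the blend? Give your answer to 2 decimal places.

24.03 lb P₂O₅

P₂O₅ mass = 14%×117.5 + 22.5%×33.7 = 24.0325 lb.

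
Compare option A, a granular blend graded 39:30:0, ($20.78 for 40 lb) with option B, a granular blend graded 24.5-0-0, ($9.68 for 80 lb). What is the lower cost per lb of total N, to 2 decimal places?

$0.49 per lb N (option B)

option A: N per bag = 40 × 39% = 15.6 lb; cost = 20.78 / 15.6 = $1.3321/lb N.
option B: N per bag = 80 × 24.5% = 19.6 lb; cost = 9.68 / 19.6 = $0.4939/lb N.
option B is cheaper.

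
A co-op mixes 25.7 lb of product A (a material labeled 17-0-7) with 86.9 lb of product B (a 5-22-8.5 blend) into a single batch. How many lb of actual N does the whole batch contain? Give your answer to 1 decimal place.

8.7 lb N

N mass = 17%×25.7 + 5%×86.9 = 8.714 lb.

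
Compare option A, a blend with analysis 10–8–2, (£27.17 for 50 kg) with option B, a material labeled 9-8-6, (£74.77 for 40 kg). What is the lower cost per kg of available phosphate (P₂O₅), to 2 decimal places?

option A: P₂O₅ per bag = 50 × 8% = 4 kg; cost = 27.17 / 4 = £6.7925/kg P₂O₅.
option B: P₂O₅ per bag = 40 × 8% = 3.2 kg; cost = 74.77 / 3.2 = £23.3656/kg P₂O₅.
option A is cheaper.

£6.79 per kg P₂O₅ (option A)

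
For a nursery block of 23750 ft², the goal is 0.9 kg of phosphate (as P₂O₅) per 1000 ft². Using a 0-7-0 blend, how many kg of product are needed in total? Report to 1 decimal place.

305.4 kg

Product per 1000 ft² = 0.9 / 7% = 12.8571 kg.
Total product = 12.8571 × 23750 / 1000 = 305.357 kg.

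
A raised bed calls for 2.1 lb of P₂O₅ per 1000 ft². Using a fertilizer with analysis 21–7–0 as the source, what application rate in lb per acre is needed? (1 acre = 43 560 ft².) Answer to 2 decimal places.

Product per 1000 ft² = 2.1 / 7% = 30 lb.
Convert to per acre: 30 × 43.56 = 1306.8 lb.

1306.80 lb of product per acre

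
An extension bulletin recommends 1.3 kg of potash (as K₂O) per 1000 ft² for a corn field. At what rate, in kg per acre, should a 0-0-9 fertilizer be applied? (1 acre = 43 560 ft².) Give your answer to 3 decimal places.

629.200 kg of product per acre

Product per 1000 ft² = 1.3 / 9% = 14.4444 kg.
Convert to per acre: 14.4444 × 43.56 = 629.2 kg.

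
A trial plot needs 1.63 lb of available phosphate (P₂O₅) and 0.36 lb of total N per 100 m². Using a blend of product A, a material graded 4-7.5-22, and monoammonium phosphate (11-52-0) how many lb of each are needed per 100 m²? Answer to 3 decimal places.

0.629 lb product A, 3.044 lb monoammonium phosphate

Per-100 m² balance (a = product A, b = monoammonium phosphate):
P₂O₅: 0.075·a + 0.52·b = 1.63
N: 0.04·a + 0.11·b = 0.36
Eliminate b: (row1) − 0.52/0.11·(row2) → -0.114091·a = -0.0718182, so a = 0.629482.
Then b = (0.36 − 0.04·0.629482) / 0.11 = 3.04382.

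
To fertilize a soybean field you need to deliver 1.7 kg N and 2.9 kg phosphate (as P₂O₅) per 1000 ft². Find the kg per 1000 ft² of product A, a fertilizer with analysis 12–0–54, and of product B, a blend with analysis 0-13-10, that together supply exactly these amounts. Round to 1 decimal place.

14.2 kg product A, 22.3 kg product B

With a, b = kg per 1000 ft² of product A and product B:
N: 0.12·a + 0·b = 1.7
P₂O₅: 0·a + 0.13·b = 2.9
Solving simultaneously: a = 14.1667, b = 22.3077.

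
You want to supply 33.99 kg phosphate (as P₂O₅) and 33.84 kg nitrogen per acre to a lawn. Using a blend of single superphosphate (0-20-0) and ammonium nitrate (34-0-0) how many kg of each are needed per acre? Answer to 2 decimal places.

Per-acre balance (a = single superphosphate, b = ammonium nitrate):
P₂O₅: 0.2·a + 0·b = 33.99
N: 0·a + 0.34·b = 33.84
Solving simultaneously: a = 169.95, b = 99.5294.

169.95 kg single superphosphate, 99.53 kg ammonium nitrate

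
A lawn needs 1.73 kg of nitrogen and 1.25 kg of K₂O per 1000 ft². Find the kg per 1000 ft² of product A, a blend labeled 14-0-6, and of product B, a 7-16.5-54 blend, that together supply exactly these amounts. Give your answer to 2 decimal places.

11.86 kg product A, 1.00 kg product B

With a, b = kg per 1000 ft² of product A and product B:
N: 0.14·a + 0.07·b = 1.73
K₂O: 0.06·a + 0.54·b = 1.25
Eliminate b: (row1) − 0.07/0.54·(row2) → 0.132222·a = 1.56796, so a = 11.8585.
Then b = (1.25 − 0.06·11.8585) / 0.54 = 0.997199.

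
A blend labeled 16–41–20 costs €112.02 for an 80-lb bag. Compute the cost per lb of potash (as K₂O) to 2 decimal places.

€7.00 per lb K₂O

K₂O in bag = 80 × 20% = 16 lb.
Cost per lb K₂O = €112.02 / 16 = €7.0012.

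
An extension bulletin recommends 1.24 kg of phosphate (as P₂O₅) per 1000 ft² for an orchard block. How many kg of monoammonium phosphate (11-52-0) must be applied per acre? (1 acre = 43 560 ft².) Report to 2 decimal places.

103.87 kg of product per acre

Product per 1000 ft² = 1.24 / 52% = 2.38462 kg.
Convert to per acre: 2.38462 × 43.56 = 103.874 kg.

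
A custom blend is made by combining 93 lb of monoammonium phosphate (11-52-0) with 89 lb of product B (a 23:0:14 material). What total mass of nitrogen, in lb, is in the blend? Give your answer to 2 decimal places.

30.70 lb N

N mass = 11%×93 + 23%×89 = 30.7 lb.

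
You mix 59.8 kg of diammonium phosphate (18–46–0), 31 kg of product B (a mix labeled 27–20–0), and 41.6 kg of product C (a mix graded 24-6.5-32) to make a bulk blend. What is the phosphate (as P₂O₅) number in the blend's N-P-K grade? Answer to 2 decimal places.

27.50% P₂O₅

Total mass = 59.8 + 31 + 41.6 = 132.4 kg.
P₂O₅ mass = 46%×59.8 + 20%×31 + 6.5%×41.6 = 36.412 kg.
% P₂O₅ = 36.412 / 132.4 = 27.5015%.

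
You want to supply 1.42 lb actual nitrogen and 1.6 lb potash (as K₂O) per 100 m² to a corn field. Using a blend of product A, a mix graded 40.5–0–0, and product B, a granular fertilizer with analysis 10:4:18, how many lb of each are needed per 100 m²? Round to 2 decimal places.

Per-100 m² balance (a = product A, b = product B):
N: 0.405·a + 0.1·b = 1.42
K₂O: 0·a + 0.18·b = 1.6
Solving simultaneously: a = 1.31139, b = 8.88889.

1.31 lb product A, 8.89 lb product B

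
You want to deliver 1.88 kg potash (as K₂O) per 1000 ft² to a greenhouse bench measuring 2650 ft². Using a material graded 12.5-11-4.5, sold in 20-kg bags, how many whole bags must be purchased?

6 bags

Product per 1000 ft² = 1.88 / 4.5% = 41.7778 kg.
Total product = 41.7778 × 2650 / 1000 = 110.711 kg.
Bags = ⌈110.711 / 20⌉ = 6.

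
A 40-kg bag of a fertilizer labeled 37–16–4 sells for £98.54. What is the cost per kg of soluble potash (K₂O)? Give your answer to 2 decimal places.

K₂O in bag = 40 × 4% = 1.6 kg.
Cost per kg K₂O = £98.54 / 1.6 = £61.5875.

£61.59 per kg K₂O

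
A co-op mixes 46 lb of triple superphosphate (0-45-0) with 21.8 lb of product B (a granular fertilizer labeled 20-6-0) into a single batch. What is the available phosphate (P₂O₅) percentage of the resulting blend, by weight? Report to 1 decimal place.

32.5% P₂O₅

Total mass = 46 + 21.8 = 67.8 lb.
P₂O₅ mass = 45%×46 + 6%×21.8 = 22.008 lb.
% P₂O₅ = 22.008 / 67.8 = 32.4602%.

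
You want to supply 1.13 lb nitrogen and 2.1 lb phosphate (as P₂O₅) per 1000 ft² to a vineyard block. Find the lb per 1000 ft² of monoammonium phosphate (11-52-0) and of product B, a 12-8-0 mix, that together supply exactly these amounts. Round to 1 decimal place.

Let a = lb of monoammonium phosphate, b = lb of product B (per 1000 ft²).
N: 0.11·a + 0.12·b = 1.13
P₂O₅: 0.52·a + 0.08·b = 2.1
Solving simultaneously: a = 3.01493, b = 6.65299.

3.0 lb monoammonium phosphate, 6.7 lb product B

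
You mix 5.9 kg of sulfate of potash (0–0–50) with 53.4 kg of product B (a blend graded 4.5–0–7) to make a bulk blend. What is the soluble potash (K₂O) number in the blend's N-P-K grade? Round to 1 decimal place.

Total mass = 5.9 + 53.4 = 59.3 kg.
K₂O mass = 50%×5.9 + 7%×53.4 = 6.688 kg.
% K₂O = 6.688 / 59.3 = 11.2782%.

11.3% K₂O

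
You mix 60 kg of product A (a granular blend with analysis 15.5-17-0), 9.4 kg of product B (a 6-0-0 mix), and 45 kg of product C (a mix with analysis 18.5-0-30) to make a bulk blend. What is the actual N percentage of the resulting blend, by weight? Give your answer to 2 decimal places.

15.90% N

Total mass = 60 + 9.4 + 45 = 114.4 kg.
N mass = 15.5%×60 + 6%×9.4 + 18.5%×45 = 18.189 kg.
% N = 18.189 / 114.4 = 15.8995%.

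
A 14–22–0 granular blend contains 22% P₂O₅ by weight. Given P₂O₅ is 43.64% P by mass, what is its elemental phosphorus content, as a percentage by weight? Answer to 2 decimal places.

9.60% P

%P = 22 × 0.4364 = 9.6008%.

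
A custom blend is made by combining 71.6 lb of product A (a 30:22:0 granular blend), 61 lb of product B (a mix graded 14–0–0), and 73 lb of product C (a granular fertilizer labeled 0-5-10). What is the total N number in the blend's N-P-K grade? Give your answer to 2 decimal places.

Total mass = 71.6 + 61 + 73 = 205.6 lb.
N mass = 30%×71.6 + 14%×61 + 0%×73 = 30.02 lb.
% N = 30.02 / 205.6 = 14.6012%.

14.60% N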